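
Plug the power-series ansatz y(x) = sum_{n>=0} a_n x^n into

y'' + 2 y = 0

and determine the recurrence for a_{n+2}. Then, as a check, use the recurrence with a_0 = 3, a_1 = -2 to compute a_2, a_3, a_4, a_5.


Substitute y = sum_n a_n x^n into y'' + (const) y = 0.
y''(x) = sum_{n>=0} (n+2)(n+1) a_{n+2} x^n.
The ODE becomes sum_n [(n+2)(n+1) a_{n+2} + 2 a_n] x^n = 0.
Setting each coefficient to zero gives the recurrence:
  (n+2)(n+1) a_{n+2} + 2 a_n = 0,
  a_{n+2} = -2 / ((n+1)(n+2)) a_n.

Check with a_0 = 3, a_1 = -2 (apply the recurrence for n = 0, 1, 2, 3): a_0 = 3, a_1 = -2, a_2 = -3, a_3 = 2/3, a_4 = 1/2, a_5 = -1/15.

a_{n+2} = -2/((n+1)(n+2)) * a_n; check: a_0 = 3, a_1 = -2, a_2 = -3, a_3 = 2/3, a_4 = 1/2, a_5 = -1/15


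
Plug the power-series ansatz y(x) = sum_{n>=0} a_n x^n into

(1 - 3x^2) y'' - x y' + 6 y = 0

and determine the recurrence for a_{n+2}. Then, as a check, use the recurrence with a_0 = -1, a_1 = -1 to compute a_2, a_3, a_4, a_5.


Substitute y = sum_n a_n x^n.
(1 - 3 x^2) y'' contributes (n+2)(n+1) a_{n+2} - 3 n(n-1) a_n at x^n.
-x y'(x) contributes -n a_n at x^n.
6 y(x) contributes 6 a_n at x^n.
Matching x^n: (n+2)(n+1) a_{n+2} + (-3 n(n-1) - n + 6) a_n = 0.
Thus a_{n+2} = (3 n(n-1) + n - 6) / ((n+1)(n+2)) * a_n.

Check with a_0 = -1, a_1 = -1 (apply the recurrence for n = 0, 1, 2, 3): a_0 = -1, a_1 = -1, a_2 = 3, a_3 = 5/6, a_4 = 1/2, a_5 = 5/8.

a_(n+2) = (3 n(n-1) + n - 6) / ((n+1)(n+2)) * a_n; check: a_0 = -1, a_1 = -1, a_2 = 3, a_3 = 5/6, a_4 = 1/2, a_5 = 5/8


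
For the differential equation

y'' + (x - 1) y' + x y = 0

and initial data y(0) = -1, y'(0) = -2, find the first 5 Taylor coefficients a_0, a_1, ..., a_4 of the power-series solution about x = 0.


Ansatz: y(x) = sum_{n>=0} a_n x^n, so y'(x) = sum_{n>=1} n a_n x^(n-1) and y''(x) = sum_{n>=2} n(n-1) a_n x^(n-2).
Substitute into P(x) y'' + Q(x) y' + R(x) y = 0 with P(x) = 1, Q(x) = x - 1, R(x) = x, and match powers of x.
Initial conditions: a_0 = -1, a_1 = -2.
Setting the coefficient of each power of x to zero and solving order by order (substituting the coefficients already found):
  x^0: 2 a_2 - a_1 = 0  ->  2 a_2 = a_1 = -2  ->  a_2 = -1
  x^1: 6 a_3 - 2 a_2 + a_1 + a_0 = 0  ->  6 a_3 = 2 a_2 - a_1 - a_0 = 1  ->  a_3 = 1/6
  x^2: 12 a_4 - 3 a_3 + 2 a_2 + a_1 = 0  ->  12 a_4 = 3 a_3 - 2 a_2 - a_1 = 9/2  ->  a_4 = 3/8
Truncated series: y(x) = -1 - 2 x - x^2 + (1/6) x^3 + (3/8) x^4 + O(x^5).

a_0 = -1; a_1 = -2; a_2 = -1; a_3 = 1/6; a_4 = 3/8


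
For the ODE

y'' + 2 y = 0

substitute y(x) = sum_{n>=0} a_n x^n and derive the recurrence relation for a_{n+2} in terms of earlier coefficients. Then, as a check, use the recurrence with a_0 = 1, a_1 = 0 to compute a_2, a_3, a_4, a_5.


Substitute y = sum_n a_n x^n into y'' + (const) y = 0.
y''(x) = sum_{n>=0} (n+2)(n+1) a_{n+2} x^n.
The ODE becomes sum_n [(n+2)(n+1) a_{n+2} + 2 a_n] x^n = 0.
Setting each coefficient to zero gives the recurrence:
  (n+2)(n+1) a_{n+2} + 2 a_n = 0,
  a_{n+2} = -2 / ((n+1)(n+2)) a_n.

Check with a_0 = 1, a_1 = 0 (apply the recurrence for n = 0, 1, 2, 3): a_0 = 1, a_1 = 0, a_2 = -1, a_3 = 0, a_4 = 1/6, a_5 = 0.

a_{n+2} = -2/((n+1)(n+2)) * a_n; check: a_0 = 1, a_1 = 0, a_2 = -1, a_3 = 0, a_4 = 1/6, a_5 = 0


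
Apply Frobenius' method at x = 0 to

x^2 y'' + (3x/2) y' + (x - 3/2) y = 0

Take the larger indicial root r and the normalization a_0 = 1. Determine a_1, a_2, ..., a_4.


Write in Frobenius form y'' + (p(x)/x) y' + (q(x)/x^2) y = 0:
  p(x) = 3/2,  q(x) = x - 3/2.
Indicial equation: r(r-1) + (3/2) r + (-3/2) = 0 -> roots r_1 = 1, r_2 = -3/2.
Take r = r_1 = 1. Let y(x) = x^r sum_{n>=0} a_n x^n with a_0 = 1.
Substitute y = x^r sum a_n x^n and match x^{r+n}. The recurrence is
  D(n) a_n + 1 a_{n-1} = 0,  where D(n) = (r+n)(r+n-1) + (3/2)(r+n) + (-3/2).
  a_n = -1 / D(n) * a_{n-1}.
Since the indicial polynomial factors as (r - r_1)(r - r_2), D(n) = (r_1 + n - r_1)(r_1 + n - r_2) = n(n + 5/2).
Evaluating step by step (a_0 = 1):
  n = 1: D(1) = 1(1 + 5/2) = 7/2; numerator = -1(1) = -1; a_1 = (-1)/(7/2) = -2/7
  n = 2: D(2) = 2(2 + 5/2) = 9; numerator = -1(-2/7) = 2/7; a_2 = (2/7)/(9) = 2/63
  n = 3: D(3) = 3(3 + 5/2) = 33/2; numerator = -1(2/63) = -2/63; a_3 = (-2/63)/(33/2) = -4/2079
  n = 4: D(4) = 4(4 + 5/2) = 26; numerator = -1(-4/2079) = 4/2079; a_4 = (4/2079)/(26) = 2/27027

r = 1; a_0 = 1; a_1 = -2/7; a_2 = 2/63; a_3 = -4/2079; a_4 = 2/27027


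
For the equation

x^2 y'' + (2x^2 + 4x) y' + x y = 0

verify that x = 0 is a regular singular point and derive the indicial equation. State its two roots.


Divide by x^2 to reach normal form y'' + P_1(x) y' + P_2(x) y = 0 with P_1(x) = 2 + 4/x and P_2(x) = 1/x.
x = 0 is a singular point because the y'-coefficient 2 + 4/x has a pole at x = 0 and the y-coefficient 1/x has a pole at x = 0.
It is a regular singular point because x P_1(x) = p(x) = 2x + 4 and x^2 P_2(x) = q(x) = x are polynomials, hence analytic at x = 0.
p(0) = 4,  q(0) = 0.
Indicial equation: r(r-1) + p(0) r + q(0) = 0, i.e. r^2 + (p(0) - 1) r + q(0) = 0, i.e. r^2 + 3 r = 0.
Discriminant: (3)^2 - 4(0) = 9, so r = (-3 ± 3)/2.
Solving: r_1 = 0, r_2 = -3.

indicial: r^2 + 3 r = 0; roots r_1 = 0, r_2 = -3


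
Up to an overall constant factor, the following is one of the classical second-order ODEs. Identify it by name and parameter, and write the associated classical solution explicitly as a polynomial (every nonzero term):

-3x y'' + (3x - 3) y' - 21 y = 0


All three coefficients share the factor -3; dividing through by -3 gives  x y'' + (1 - x) y' + 7 y = 0.
This matches the Laguerre equation x y'' + (1 - x) y' + n y = 0 with n = 7; the polynomial solution is L_7(x).
With y = sum_k a_k x^k, matching x^k gives (k+1)k a_{k+1} + (k+1) a_{k+1} - k a_k + n a_k = 0, i.e. (k+1)^2 a_{k+1} = (k - n) a_k = (k - 7) a_k. The right side vanishes at k = 7, so the series terminates at degree 7.
Standard normalization L_n(0) = 1 gives a_0 = 1. Work upward with a_{k+1} = (k - 7) a_k / (k+1)^2:
  a_1 = (0 - 7)(1) / 1^2 = -7/1 = -7
  a_2 = (1 - 7)(-7) / 2^2 = 42/4 = 21/2
  a_3 = (2 - 7)(21/2) / 3^2 = (-105/2)/9 = -35/6
  a_4 = (3 - 7)(-35/6) / 4^2 = (70/3)/16 = 35/24
  a_5 = (4 - 7)(35/24) / 5^2 = (-35/8)/25 = -7/40
  a_6 = (5 - 7)(-7/40) / 6^2 = (7/20)/36 = 7/720
  a_7 = (6 - 7)(7/720) / 7^2 = (-7/720)/49 = -1/5040
Hence L_7(x) = -x^7/5040 + 7 x^6/720 - 7 x^5/40 + 35 x^4/24 - 35 x^3/6 + 21 x^2/2 - 7 x + 1.

L_7(x); series = -x^7/5040 + 7 x^6/720 - 7 x^5/40 + 35 x^4/24 - 35 x^3/6 + 21 x^2/2 - 7 x + 1


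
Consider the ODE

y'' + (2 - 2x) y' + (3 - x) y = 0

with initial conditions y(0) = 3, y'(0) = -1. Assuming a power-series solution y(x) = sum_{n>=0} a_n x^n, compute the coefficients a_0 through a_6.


Ansatz: y(x) = sum_{n>=0} a_n x^n, so y'(x) = sum_{n>=1} n a_n x^(n-1) and y''(x) = sum_{n>=2} n(n-1) a_n x^(n-2).
Substitute into P(x) y'' + Q(x) y' + R(x) y = 0 with P(x) = 1, Q(x) = 2 - 2x, R(x) = 3 - x, and match powers of x.
Initial conditions: a_0 = 3, a_1 = -1.
Setting the coefficient of each power of x to zero and solving order by order (substituting the coefficients already found):
  x^0: 2 a_2 + 2 a_1 + 3 a_0 = 0  ->  2 a_2 = -2 a_1 - 3 a_0 = -7  ->  a_2 = -7/2
  x^1: 6 a_3 + 4 a_2 + a_1 - a_0 = 0  ->  6 a_3 = -4 a_2 - a_1 + a_0 = 18  ->  a_3 = 3
  x^2: 12 a_4 + 6 a_3 - a_2 - a_1 = 0  ->  12 a_4 = -6 a_3 + a_2 + a_1 = -45/2  ->  a_4 = -15/8
  x^3: 20 a_5 + 8 a_4 - 3 a_3 - a_2 = 0  ->  20 a_5 = -8 a_4 + 3 a_3 + a_2 = 41/2  ->  a_5 = 41/40
  x^4: 30 a_6 + 10 a_5 - 5 a_4 - a_3 = 0  ->  30 a_6 = -10 a_5 + 5 a_4 + a_3 = -133/8  ->  a_6 = -133/240
Truncated series: y(x) = 3 - x - (7/2) x^2 + 3 x^3 - (15/8) x^4 + (41/40) x^5 - (133/240) x^6 + O(x^7).

a_0 = 3; a_1 = -1; a_2 = -7/2; a_3 = 3; a_4 = -15/8; a_5 = 41/40; a_6 = -133/240


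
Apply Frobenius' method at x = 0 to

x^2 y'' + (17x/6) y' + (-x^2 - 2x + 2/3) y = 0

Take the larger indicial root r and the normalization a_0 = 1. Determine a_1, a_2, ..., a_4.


Write in Frobenius form y'' + (p(x)/x) y' + (q(x)/x^2) y = 0:
  p(x) = 17/6,  q(x) = -x^2 - 2x + 2/3.
Indicial equation: r(r-1) + (17/6) r + (2/3) = 0 -> roots r_1 = -1/2, r_2 = -4/3.
Take r = r_1 = -1/2. Let y(x) = x^r sum_{n>=0} a_n x^n with a_0 = 1.
Substitute y = x^r sum a_n x^n and match x^{r+n}. The recurrence is
  D(n) a_n - 2 a_{n-1} - 1 a_{n-2} = 0,  where D(n) = (r+n)(r+n-1) + (17/6)(r+n) + (2/3).
  a_n = [2 a_{n-1} + 1 a_{n-2}] / D(n).
Since the indicial polynomial factors as (r - r_1)(r - r_2), D(n) = (r_1 + n - r_1)(r_1 + n - r_2) = n(n + 5/6).
Evaluating step by step (a_0 = 1):
  n = 1: D(1) = 1(1 + 5/6) = 11/6; numerator = 2(1) = 2; a_1 = (2)/(11/6) = 12/11
  n = 2: D(2) = 2(2 + 5/6) = 17/3; numerator = 2(12/11) + 1(1) = 35/11; a_2 = (35/11)/(17/3) = 105/187
  n = 3: D(3) = 3(3 + 5/6) = 23/2; numerator = 2(105/187) + 1(12/11) = 414/187; a_3 = (414/187)/(23/2) = 36/187
  n = 4: D(4) = 4(4 + 5/6) = 58/3; numerator = 2(36/187) + 1(105/187) = 177/187; a_4 = (177/187)/(58/3) = 531/10846

r = -1/2; a_0 = 1; a_1 = 12/11; a_2 = 105/187; a_3 = 36/187; a_4 = 531/10846


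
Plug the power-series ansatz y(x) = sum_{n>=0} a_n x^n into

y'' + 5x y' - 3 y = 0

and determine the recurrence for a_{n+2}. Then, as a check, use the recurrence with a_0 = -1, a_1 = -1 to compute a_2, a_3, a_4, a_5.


Substitute y = sum_n a_n x^n.
y''(x) has coefficient (n+2)(n+1) a_{n+2} at x^n;
5 x y'(x) has coefficient 5 n a_n at x^n (shift);
-3 y(x) has coefficient -3 a_n at x^n.
Matching x^n: (n+2)(n+1) a_{n+2} + (5n - 3) a_n = 0.
Thus a_{n+2} = (-5n + 3) / ((n+1)(n+2)) * a_n.

Check with a_0 = -1, a_1 = -1 (apply the recurrence for n = 0, 1, 2, 3): a_0 = -1, a_1 = -1, a_2 = -3/2, a_3 = 1/3, a_4 = 7/8, a_5 = -1/5.

a_(n+2) = (-5n + 3) / ((n+1)(n+2)) * a_n; check: a_0 = -1, a_1 = -1, a_2 = -3/2, a_3 = 1/3, a_4 = 7/8, a_5 = -1/5


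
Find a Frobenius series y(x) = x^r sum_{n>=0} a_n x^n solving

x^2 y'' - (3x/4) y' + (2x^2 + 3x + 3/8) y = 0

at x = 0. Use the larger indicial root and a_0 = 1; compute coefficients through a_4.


Write in Frobenius form y'' + (p(x)/x) y' + (q(x)/x^2) y = 0:
  p(x) = -3/4,  q(x) = 2x^2 + 3x + 3/8.
Indicial equation: r(r-1) + (-3/4) r + (3/8) = 0 -> roots r_1 = 3/2, r_2 = 1/4.
Take r = r_1 = 3/2. Let y(x) = x^r sum_{n>=0} a_n x^n with a_0 = 1.
Substitute y = x^r sum a_n x^n and match x^{r+n}. The recurrence is
  D(n) a_n + 3 a_{n-1} + 2 a_{n-2} = 0,  where D(n) = (r+n)(r+n-1) + (-3/4)(r+n) + (3/8).
  a_n = [-3 a_{n-1} - 2 a_{n-2}] / D(n).
Since the indicial polynomial factors as (r - r_1)(r - r_2), D(n) = (r_1 + n - r_1)(r_1 + n - r_2) = n(n + 5/4).
Evaluating step by step (a_0 = 1):
  n = 1: D(1) = 1(1 + 5/4) = 9/4; numerator = -3(1) = -3; a_1 = (-3)/(9/4) = -4/3
  n = 2: D(2) = 2(2 + 5/4) = 13/2; numerator = -3(-4/3) - 2(1) = 2; a_2 = (2)/(13/2) = 4/13
  n = 3: D(3) = 3(3 + 5/4) = 51/4; numerator = -3(4/13) - 2(-4/3) = 68/39; a_3 = (68/39)/(51/4) = 16/117
  n = 4: D(4) = 4(4 + 5/4) = 21; numerator = -3(16/117) - 2(4/13) = -40/39; a_4 = (-40/39)/(21) = -40/819

r = 3/2; a_0 = 1; a_1 = -4/3; a_2 = 4/13; a_3 = 16/117; a_4 = -40/819


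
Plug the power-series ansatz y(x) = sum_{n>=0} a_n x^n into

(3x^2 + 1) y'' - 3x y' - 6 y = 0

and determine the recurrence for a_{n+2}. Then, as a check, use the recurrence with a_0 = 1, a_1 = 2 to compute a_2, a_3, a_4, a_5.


Substitute y = sum_n a_n x^n.
(1 + 3 x^2) y'' contributes (n+2)(n+1) a_{n+2} + 3 n(n-1) a_n at x^n.
-3 x y'(x) contributes -3 n a_n at x^n.
-6 y(x) contributes -6 a_n at x^n.
Matching x^n: (n+2)(n+1) a_{n+2} + (3 n(n-1) - 3 n - 6) a_n = 0.
Thus a_{n+2} = (-3 n(n-1) + 3 n + 6) / ((n+1)(n+2)) * a_n.

Check with a_0 = 1, a_1 = 2 (apply the recurrence for n = 0, 1, 2, 3): a_0 = 1, a_1 = 2, a_2 = 3, a_3 = 3, a_4 = 3/2, a_5 = -9/20.

a_(n+2) = (-3 n(n-1) + 3 n + 6) / ((n+1)(n+2)) * a_n; check: a_0 = 1, a_1 = 2, a_2 = 3, a_3 = 3, a_4 = 3/2, a_5 = -9/20


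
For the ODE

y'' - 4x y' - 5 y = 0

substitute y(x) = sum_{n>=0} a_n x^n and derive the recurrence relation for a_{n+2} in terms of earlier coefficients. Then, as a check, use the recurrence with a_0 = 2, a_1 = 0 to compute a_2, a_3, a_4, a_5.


Substitute y = sum_n a_n x^n.
y''(x) has coefficient (n+2)(n+1) a_{n+2} at x^n;
-4 x y'(x) has coefficient -4 n a_n at x^n (shift);
-5 y(x) has coefficient -5 a_n at x^n.
Matching x^n: (n+2)(n+1) a_{n+2} + (-4n - 5) a_n = 0.
Thus a_{n+2} = (4n + 5) / ((n+1)(n+2)) * a_n.

Check with a_0 = 2, a_1 = 0 (apply the recurrence for n = 0, 1, 2, 3): a_0 = 2, a_1 = 0, a_2 = 5, a_3 = 0, a_4 = 65/12, a_5 = 0.

a_(n+2) = (4n + 5) / ((n+1)(n+2)) * a_n; check: a_0 = 2, a_1 = 0, a_2 = 5, a_3 = 0, a_4 = 65/12, a_5 = 0


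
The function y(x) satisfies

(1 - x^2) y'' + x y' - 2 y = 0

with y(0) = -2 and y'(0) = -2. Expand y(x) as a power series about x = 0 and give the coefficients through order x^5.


Ansatz: y(x) = sum_{n>=0} a_n x^n, so y'(x) = sum_{n>=1} n a_n x^(n-1) and y''(x) = sum_{n>=2} n(n-1) a_n x^(n-2).
Substitute into P(x) y'' + Q(x) y' + R(x) y = 0 with P(x) = 1 - x^2, Q(x) = x, R(x) = -2, and match powers of x.
Initial conditions: a_0 = -2, a_1 = -2.
Setting the coefficient of each power of x to zero and solving order by order (substituting the coefficients already found):
  x^0: 2 a_2 - 2 a_0 = 0  ->  2 a_2 = 2 a_0 = -4  ->  a_2 = -2
  x^1: 6 a_3 - a_1 = 0  ->  6 a_3 = a_1 = -2  ->  a_3 = -1/3
  x^2: 12 a_4 - 2 a_2 = 0  ->  12 a_4 = 2 a_2 = -4  ->  a_4 = -1/3
  x^3: 20 a_5 - 5 a_3 = 0  ->  20 a_5 = 5 a_3 = -5/3  ->  a_5 = -1/12
Truncated series: y(x) = -2 - 2 x - 2 x^2 - (1/3) x^3 - (1/3) x^4 - (1/12) x^5 + O(x^6).

a_0 = -2; a_1 = -2; a_2 = -2; a_3 = -1/3; a_4 = -1/3; a_5 = -1/12


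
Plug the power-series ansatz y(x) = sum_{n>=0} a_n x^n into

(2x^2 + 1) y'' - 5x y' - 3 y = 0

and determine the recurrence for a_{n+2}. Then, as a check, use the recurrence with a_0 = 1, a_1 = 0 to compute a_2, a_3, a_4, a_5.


Substitute y = sum_n a_n x^n.
(1 + 2 x^2) y'' contributes (n+2)(n+1) a_{n+2} + 2 n(n-1) a_n at x^n.
-5 x y'(x) contributes -5 n a_n at x^n.
-3 y(x) contributes -3 a_n at x^n.
Matching x^n: (n+2)(n+1) a_{n+2} + (2 n(n-1) - 5 n - 3) a_n = 0.
Thus a_{n+2} = (-2 n(n-1) + 5 n + 3) / ((n+1)(n+2)) * a_n.

Check with a_0 = 1, a_1 = 0 (apply the recurrence for n = 0, 1, 2, 3): a_0 = 1, a_1 = 0, a_2 = 3/2, a_3 = 0, a_4 = 9/8, a_5 = 0.

a_(n+2) = (-2 n(n-1) + 5 n + 3) / ((n+1)(n+2)) * a_n; check: a_0 = 1, a_1 = 0, a_2 = 3/2, a_3 = 0, a_4 = 9/8, a_5 = 0


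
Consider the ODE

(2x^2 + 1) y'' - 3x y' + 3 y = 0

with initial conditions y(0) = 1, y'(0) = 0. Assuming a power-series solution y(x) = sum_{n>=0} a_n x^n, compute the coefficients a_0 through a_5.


Ansatz: y(x) = sum_{n>=0} a_n x^n, so y'(x) = sum_{n>=1} n a_n x^(n-1) and y''(x) = sum_{n>=2} n(n-1) a_n x^(n-2).
Substitute into P(x) y'' + Q(x) y' + R(x) y = 0 with P(x) = 2x^2 + 1, Q(x) = -3x, R(x) = 3, and match powers of x.
Initial conditions: a_0 = 1, a_1 = 0.
Setting the coefficient of each power of x to zero and solving order by order (substituting the coefficients already found):
  x^0: 2 a_2 + 3 a_0 = 0  ->  2 a_2 = -3 a_0 = -3  ->  a_2 = -3/2
  x^1: 6 a_3 = 0  ->  a_3 = 0
  x^2: 12 a_4 + a_2 = 0  ->  12 a_4 = -a_2 = 3/2  ->  a_4 = 1/8
  x^3: 20 a_5 + 6 a_3 = 0  ->  20 a_5 = -6 a_3 = 0  ->  a_5 = 0
Truncated series: y(x) = 1 - (3/2) x^2 + (1/8) x^4 + O(x^6).

a_0 = 1; a_1 = 0; a_2 = -3/2; a_3 = 0; a_4 = 1/8; a_5 = 0


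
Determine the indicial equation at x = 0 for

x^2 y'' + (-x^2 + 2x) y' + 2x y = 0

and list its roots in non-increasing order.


Divide by x^2 to reach normal form y'' + P_1(x) y' + P_2(x) y = 0 with P_1(x) = -1 + 2/x and P_2(x) = 2/x.
x = 0 is a singular point because the y'-coefficient -1 + 2/x has a pole at x = 0 and the y-coefficient 2/x has a pole at x = 0.
It is a regular singular point because x P_1(x) = p(x) = 2 - x and x^2 P_2(x) = q(x) = 2x are polynomials, hence analytic at x = 0.
p(0) = 2,  q(0) = 0.
Indicial equation: r(r-1) + p(0) r + q(0) = 0, i.e. r^2 + (p(0) - 1) r + q(0) = 0, i.e. r^2 + 1 r = 0.
Discriminant: (1)^2 - 4(0) = 1, so r = (-1 ± 1)/2.
Solving: r_1 = 0, r_2 = -1.

indicial: r^2 + 1 r = 0; roots r_1 = 0, r_2 = -1


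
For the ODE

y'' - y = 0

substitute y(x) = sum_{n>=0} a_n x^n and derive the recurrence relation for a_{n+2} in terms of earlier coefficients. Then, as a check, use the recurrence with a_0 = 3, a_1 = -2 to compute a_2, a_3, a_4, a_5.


Substitute y = sum_n a_n x^n into y'' + (const) y = 0.
y''(x) = sum_{n>=0} (n+2)(n+1) a_{n+2} x^n.
The ODE becomes sum_n [(n+2)(n+1) a_{n+2} - 1 a_n] x^n = 0.
Setting each coefficient to zero gives the recurrence:
  (n+2)(n+1) a_{n+2} - 1 a_n = 0,
  a_{n+2} = 1 / ((n+1)(n+2)) a_n.

Check with a_0 = 3, a_1 = -2 (apply the recurrence for n = 0, 1, 2, 3): a_0 = 3, a_1 = -2, a_2 = 3/2, a_3 = -1/3, a_4 = 1/8, a_5 = -1/60.

a_{n+2} = 1/((n+1)(n+2)) * a_n; check: a_0 = 3, a_1 = -2, a_2 = 3/2, a_3 = -1/3, a_4 = 1/8, a_5 = -1/60


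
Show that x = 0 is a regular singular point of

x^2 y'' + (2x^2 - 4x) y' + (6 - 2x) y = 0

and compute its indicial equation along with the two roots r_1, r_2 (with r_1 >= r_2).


Divide by x^2 to reach normal form y'' + P_1(x) y' + P_2(x) y = 0 with P_1(x) = 2 - 4/x and P_2(x) = -2/x + 6/x^2.
x = 0 is a singular point because the y'-coefficient 2 - 4/x has a pole at x = 0 and the y-coefficient -2/x + 6/x^2 has a pole at x = 0.
It is a regular singular point because x P_1(x) = p(x) = 2x - 4 and x^2 P_2(x) = q(x) = 6 - 2x are polynomials, hence analytic at x = 0.
p(0) = -4,  q(0) = 6.
Indicial equation: r(r-1) + p(0) r + q(0) = 0, i.e. r^2 + (p(0) - 1) r + q(0) = 0, i.e. r^2 - 5 r + 6 = 0.
Discriminant: (-5)^2 - 4(6) = 1, so r = (5 ± 1)/2.
Solving: r_1 = 3, r_2 = 2.

indicial: r^2 - 5 r + 6 = 0; roots r_1 = 3, r_2 = 2


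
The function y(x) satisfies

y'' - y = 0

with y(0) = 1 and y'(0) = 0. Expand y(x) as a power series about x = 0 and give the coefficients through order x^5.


Ansatz: y(x) = sum_{n>=0} a_n x^n, so y'(x) = sum_{n>=1} n a_n x^(n-1) and y''(x) = sum_{n>=2} n(n-1) a_n x^(n-2).
Substitute into P(x) y'' + Q(x) y' + R(x) y = 0 with P(x) = 1, Q(x) = 0, R(x) = -1, and match powers of x.
Initial conditions: a_0 = 1, a_1 = 0.
Setting the coefficient of each power of x to zero and solving order by order (substituting the coefficients already found):
  x^0: 2 a_2 - a_0 = 0  ->  2 a_2 = a_0 = 1  ->  a_2 = 1/2
  x^1: 6 a_3 - a_1 = 0  ->  6 a_3 = a_1 = 0  ->  a_3 = 0
  x^2: 12 a_4 - a_2 = 0  ->  12 a_4 = a_2 = 1/2  ->  a_4 = 1/24
  x^3: 20 a_5 - a_3 = 0  ->  20 a_5 = a_3 = 0  ->  a_5 = 0
Truncated series: y(x) = 1 + (1/2) x^2 + (1/24) x^4 + O(x^6).

a_0 = 1; a_1 = 0; a_2 = 1/2; a_3 = 0; a_4 = 1/24; a_5 = 0


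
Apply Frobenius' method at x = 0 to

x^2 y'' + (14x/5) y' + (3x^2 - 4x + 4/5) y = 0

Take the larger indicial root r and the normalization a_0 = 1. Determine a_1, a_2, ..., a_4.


Write in Frobenius form y'' + (p(x)/x) y' + (q(x)/x^2) y = 0:
  p(x) = 14/5,  q(x) = 3x^2 - 4x + 4/5.
Indicial equation: r(r-1) + (14/5) r + (4/5) = 0 -> roots r_1 = -4/5, r_2 = -1.
Take r = r_1 = -4/5. Let y(x) = x^r sum_{n>=0} a_n x^n with a_0 = 1.
Substitute y = x^r sum a_n x^n and match x^{r+n}. The recurrence is
  D(n) a_n - 4 a_{n-1} + 3 a_{n-2} = 0,  where D(n) = (r+n)(r+n-1) + (14/5)(r+n) + (4/5).
  a_n = [4 a_{n-1} - 3 a_{n-2}] / D(n).
Since the indicial polynomial factors as (r - r_1)(r - r_2), D(n) = (r_1 + n - r_1)(r_1 + n - r_2) = n(n + 1/5).
Evaluating step by step (a_0 = 1):
  n = 1: D(1) = 1(1 + 1/5) = 6/5; numerator = 4(1) = 4; a_1 = (4)/(6/5) = 10/3
  n = 2: D(2) = 2(2 + 1/5) = 22/5; numerator = 4(10/3) - 3(1) = 31/3; a_2 = (31/3)/(22/5) = 155/66
  n = 3: D(3) = 3(3 + 1/5) = 48/5; numerator = 4(155/66) - 3(10/3) = -20/33; a_3 = (-20/33)/(48/5) = -25/396
  n = 4: D(4) = 4(4 + 1/5) = 84/5; numerator = 4(-25/396) - 3(155/66) = -1445/198; a_4 = (-1445/198)/(84/5) = -7225/16632

r = -4/5; a_0 = 1; a_1 = 10/3; a_2 = 155/66; a_3 = -25/396; a_4 = -7225/16632


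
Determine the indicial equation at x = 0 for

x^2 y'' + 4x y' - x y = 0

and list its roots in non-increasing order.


Divide by x^2 to reach normal form y'' + P_1(x) y' + P_2(x) y = 0 with P_1(x) = 4/x and P_2(x) = -1/x.
x = 0 is a singular point because the y'-coefficient 4/x has a pole at x = 0 and the y-coefficient -1/x has a pole at x = 0.
It is a regular singular point because x P_1(x) = p(x) = 4 and x^2 P_2(x) = q(x) = -x are polynomials, hence analytic at x = 0.
p(0) = 4,  q(0) = 0.
Indicial equation: r(r-1) + p(0) r + q(0) = 0, i.e. r^2 + (p(0) - 1) r + q(0) = 0, i.e. r^2 + 3 r = 0.
Discriminant: (3)^2 - 4(0) = 9, so r = (-3 ± 3)/2.
Solving: r_1 = 0, r_2 = -3.

indicial: r^2 + 3 r = 0; roots r_1 = 0, r_2 = -3


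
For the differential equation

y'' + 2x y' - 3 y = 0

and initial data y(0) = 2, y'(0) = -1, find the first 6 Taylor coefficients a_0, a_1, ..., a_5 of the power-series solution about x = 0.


Ansatz: y(x) = sum_{n>=0} a_n x^n, so y'(x) = sum_{n>=1} n a_n x^(n-1) and y''(x) = sum_{n>=2} n(n-1) a_n x^(n-2).
Substitute into P(x) y'' + Q(x) y' + R(x) y = 0 with P(x) = 1, Q(x) = 2x, R(x) = -3, and match powers of x.
Initial conditions: a_0 = 2, a_1 = -1.
Setting the coefficient of each power of x to zero and solving order by order (substituting the coefficients already found):
  x^0: 2 a_2 - 3 a_0 = 0  ->  2 a_2 = 3 a_0 = 6  ->  a_2 = 3
  x^1: 6 a_3 - a_1 = 0  ->  6 a_3 = a_1 = -1  ->  a_3 = -1/6
  x^2: 12 a_4 + a_2 = 0  ->  12 a_4 = -a_2 = -3  ->  a_4 = -1/4
  x^3: 20 a_5 + 3 a_3 = 0  ->  20 a_5 = -3 a_3 = 1/2  ->  a_5 = 1/40
Truncated series: y(x) = 2 - x + 3 x^2 - (1/6) x^3 - (1/4) x^4 + (1/40) x^5 + O(x^6).

a_0 = 2; a_1 = -1; a_2 = 3; a_3 = -1/6; a_4 = -1/4; a_5 = 1/40


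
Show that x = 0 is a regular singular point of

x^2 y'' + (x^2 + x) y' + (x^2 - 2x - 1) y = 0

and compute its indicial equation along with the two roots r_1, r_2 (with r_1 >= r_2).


Divide by x^2 to reach normal form y'' + P_1(x) y' + P_2(x) y = 0 with P_1(x) = 1 + 1/x and P_2(x) = 1 - 2/x - 1/x^2.
x = 0 is a singular point because the y'-coefficient 1 + 1/x has a pole at x = 0 and the y-coefficient 1 - 2/x - 1/x^2 has a pole at x = 0.
It is a regular singular point because x P_1(x) = p(x) = x + 1 and x^2 P_2(x) = q(x) = x^2 - 2x - 1 are polynomials, hence analytic at x = 0.
p(0) = 1,  q(0) = -1.
Indicial equation: r(r-1) + p(0) r + q(0) = 0, i.e. r^2 + (p(0) - 1) r + q(0) = 0, i.e. r^2 - 1 = 0.
Discriminant: (0)^2 - 4(-1) = 4, so r = (0 ± 2)/2.
Solving: r_1 = 1, r_2 = -1.

indicial: r^2 - 1 = 0; roots r_1 = 1, r_2 = -1


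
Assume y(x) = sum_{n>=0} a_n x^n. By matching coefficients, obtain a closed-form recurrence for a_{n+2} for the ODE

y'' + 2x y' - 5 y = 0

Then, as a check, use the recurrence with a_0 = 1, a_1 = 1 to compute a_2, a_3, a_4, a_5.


Substitute y = sum_n a_n x^n.
y''(x) has coefficient (n+2)(n+1) a_{n+2} at x^n;
2 x y'(x) has coefficient 2 n a_n at x^n (shift);
-5 y(x) has coefficient -5 a_n at x^n.
Matching x^n: (n+2)(n+1) a_{n+2} + (2n - 5) a_n = 0.
Thus a_{n+2} = (-2n + 5) / ((n+1)(n+2)) * a_n.

Check with a_0 = 1, a_1 = 1 (apply the recurrence for n = 0, 1, 2, 3): a_0 = 1, a_1 = 1, a_2 = 5/2, a_3 = 1/2, a_4 = 5/24, a_5 = -1/40.

a_(n+2) = (-2n + 5) / ((n+1)(n+2)) * a_n; check: a_0 = 1, a_1 = 1, a_2 = 5/2, a_3 = 1/2, a_4 = 5/24, a_5 = -1/40


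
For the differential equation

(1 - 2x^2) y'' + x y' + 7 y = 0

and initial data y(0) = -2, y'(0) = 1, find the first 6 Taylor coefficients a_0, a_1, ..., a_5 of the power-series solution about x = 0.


Ansatz: y(x) = sum_{n>=0} a_n x^n, so y'(x) = sum_{n>=1} n a_n x^(n-1) and y''(x) = sum_{n>=2} n(n-1) a_n x^(n-2).
Substitute into P(x) y'' + Q(x) y' + R(x) y = 0 with P(x) = 1 - 2x^2, Q(x) = x, R(x) = 7, and match powers of x.
Initial conditions: a_0 = -2, a_1 = 1.
Setting the coefficient of each power of x to zero and solving order by order (substituting the coefficients already found):
  x^0: 2 a_2 + 7 a_0 = 0  ->  2 a_2 = -7 a_0 = 14  ->  a_2 = 7
  x^1: 6 a_3 + 8 a_1 = 0  ->  6 a_3 = -8 a_1 = -8  ->  a_3 = -4/3
  x^2: 12 a_4 + 5 a_2 = 0  ->  12 a_4 = -5 a_2 = -35  ->  a_4 = -35/12
  x^3: 20 a_5 - 2 a_3 = 0  ->  20 a_5 = 2 a_3 = -8/3  ->  a_5 = -2/15
Truncated series: y(x) = -2 + x + 7 x^2 - (4/3) x^3 - (35/12) x^4 - (2/15) x^5 + O(x^6).

a_0 = -2; a_1 = 1; a_2 = 7; a_3 = -4/3; a_4 = -35/12; a_5 = -2/15


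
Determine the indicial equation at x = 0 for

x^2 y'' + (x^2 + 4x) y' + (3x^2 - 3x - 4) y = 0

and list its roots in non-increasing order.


Divide by x^2 to reach normal form y'' + P_1(x) y' + P_2(x) y = 0 with P_1(x) = 1 + 4/x and P_2(x) = 3 - 3/x - 4/x^2.
x = 0 is a singular point because the y'-coefficient 1 + 4/x has a pole at x = 0 and the y-coefficient 3 - 3/x - 4/x^2 has a pole at x = 0.
It is a regular singular point because x P_1(x) = p(x) = x + 4 and x^2 P_2(x) = q(x) = 3x^2 - 3x - 4 are polynomials, hence analytic at x = 0.
p(0) = 4,  q(0) = -4.
Indicial equation: r(r-1) + p(0) r + q(0) = 0, i.e. r^2 + (p(0) - 1) r + q(0) = 0, i.e. r^2 + 3 r - 4 = 0.
Discriminant: (3)^2 - 4(-4) = 25, so r = (-3 ± 5)/2.
Solving: r_1 = 1, r_2 = -4.

indicial: r^2 + 3 r - 4 = 0; roots r_1 = 1, r_2 = -4


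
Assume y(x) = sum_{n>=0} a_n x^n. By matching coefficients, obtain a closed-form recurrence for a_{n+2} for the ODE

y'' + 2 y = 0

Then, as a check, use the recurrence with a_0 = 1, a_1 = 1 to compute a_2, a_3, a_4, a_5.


Substitute y = sum_n a_n x^n into y'' + (const) y = 0.
y''(x) = sum_{n>=0} (n+2)(n+1) a_{n+2} x^n.
The ODE becomes sum_n [(n+2)(n+1) a_{n+2} + 2 a_n] x^n = 0.
Setting each coefficient to zero gives the recurrence:
  (n+2)(n+1) a_{n+2} + 2 a_n = 0,
  a_{n+2} = -2 / ((n+1)(n+2)) a_n.

Check with a_0 = 1, a_1 = 1 (apply the recurrence for n = 0, 1, 2, 3): a_0 = 1, a_1 = 1, a_2 = -1, a_3 = -1/3, a_4 = 1/6, a_5 = 1/30.

a_{n+2} = -2/((n+1)(n+2)) * a_n; check: a_0 = 1, a_1 = 1, a_2 = -1, a_3 = -1/3, a_4 = 1/6, a_5 = 1/30


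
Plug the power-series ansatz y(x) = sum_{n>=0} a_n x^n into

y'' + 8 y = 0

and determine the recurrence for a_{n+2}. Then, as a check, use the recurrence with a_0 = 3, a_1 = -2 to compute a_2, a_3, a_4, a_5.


Substitute y = sum_n a_n x^n into y'' + (const) y = 0.
y''(x) = sum_{n>=0} (n+2)(n+1) a_{n+2} x^n.
The ODE becomes sum_n [(n+2)(n+1) a_{n+2} + 8 a_n] x^n = 0.
Setting each coefficient to zero gives the recurrence:
  (n+2)(n+1) a_{n+2} + 8 a_n = 0,
  a_{n+2} = -8 / ((n+1)(n+2)) a_n.

Check with a_0 = 3, a_1 = -2 (apply the recurrence for n = 0, 1, 2, 3): a_0 = 3, a_1 = -2, a_2 = -12, a_3 = 8/3, a_4 = 8, a_5 = -16/15.

a_{n+2} = -8/((n+1)(n+2)) * a_n; check: a_0 = 3, a_1 = -2, a_2 = -12, a_3 = 8/3, a_4 = 8, a_5 = -16/15


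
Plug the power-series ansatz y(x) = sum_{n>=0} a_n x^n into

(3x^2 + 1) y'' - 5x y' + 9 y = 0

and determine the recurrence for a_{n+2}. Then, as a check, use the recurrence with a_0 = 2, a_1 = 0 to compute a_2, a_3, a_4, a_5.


Substitute y = sum_n a_n x^n.
(1 + 3 x^2) y'' contributes (n+2)(n+1) a_{n+2} + 3 n(n-1) a_n at x^n.
-5 x y'(x) contributes -5 n a_n at x^n.
9 y(x) contributes 9 a_n at x^n.
Matching x^n: (n+2)(n+1) a_{n+2} + (3 n(n-1) - 5 n + 9) a_n = 0.
Thus a_{n+2} = (-3 n(n-1) + 5 n - 9) / ((n+1)(n+2)) * a_n.

Check with a_0 = 2, a_1 = 0 (apply the recurrence for n = 0, 1, 2, 3): a_0 = 2, a_1 = 0, a_2 = -9, a_3 = 0, a_4 = 15/4, a_5 = 0.

a_(n+2) = (-3 n(n-1) + 5 n - 9) / ((n+1)(n+2)) * a_n; check: a_0 = 2, a_1 = 0, a_2 = -9, a_3 = 0, a_4 = 15/4, a_5 = 0


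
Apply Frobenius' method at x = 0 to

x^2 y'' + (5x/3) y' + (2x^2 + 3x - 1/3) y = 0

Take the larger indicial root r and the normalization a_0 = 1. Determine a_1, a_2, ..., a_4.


Write in Frobenius form y'' + (p(x)/x) y' + (q(x)/x^2) y = 0:
  p(x) = 5/3,  q(x) = 2x^2 + 3x - 1/3.
Indicial equation: r(r-1) + (5/3) r + (-1/3) = 0 -> roots r_1 = 1/3, r_2 = -1.
Take r = r_1 = 1/3. Let y(x) = x^r sum_{n>=0} a_n x^n with a_0 = 1.
Substitute y = x^r sum a_n x^n and match x^{r+n}. The recurrence is
  D(n) a_n + 3 a_{n-1} + 2 a_{n-2} = 0,  where D(n) = (r+n)(r+n-1) + (5/3)(r+n) + (-1/3).
  a_n = [-3 a_{n-1} - 2 a_{n-2}] / D(n).
Since the indicial polynomial factors as (r - r_1)(r - r_2), D(n) = (r_1 + n - r_1)(r_1 + n - r_2) = n(n + 4/3).
Evaluating step by step (a_0 = 1):
  n = 1: D(1) = 1(1 + 4/3) = 7/3; numerator = -3(1) = -3; a_1 = (-3)/(7/3) = -9/7
  n = 2: D(2) = 2(2 + 4/3) = 20/3; numerator = -3(-9/7) - 2(1) = 13/7; a_2 = (13/7)/(20/3) = 39/140
  n = 3: D(3) = 3(3 + 4/3) = 13; numerator = -3(39/140) - 2(-9/7) = 243/140; a_3 = (243/140)/(13) = 243/1820
  n = 4: D(4) = 4(4 + 4/3) = 64/3; numerator = -3(243/1820) - 2(39/140) = -249/260; a_4 = (-249/260)/(64/3) = -747/16640

r = 1/3; a_0 = 1; a_1 = -9/7; a_2 = 39/140; a_3 = 243/1820; a_4 = -747/16640


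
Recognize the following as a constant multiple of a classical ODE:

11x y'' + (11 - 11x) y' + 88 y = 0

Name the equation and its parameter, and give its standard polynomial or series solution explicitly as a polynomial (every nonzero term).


All three coefficients share the factor 11; dividing through by 11 gives  x y'' + (1 - x) y' + 8 y = 0.
This matches the Laguerre equation x y'' + (1 - x) y' + n y = 0 with n = 8; the polynomial solution is L_8(x).
With y = sum_k a_k x^k, matching x^k gives (k+1)k a_{k+1} + (k+1) a_{k+1} - k a_k + n a_k = 0, i.e. (k+1)^2 a_{k+1} = (k - n) a_k = (k - 8) a_k. The right side vanishes at k = 8, so the series terminates at degree 8.
Standard normalization L_n(0) = 1 gives a_0 = 1. Work upward with a_{k+1} = (k - 8) a_k / (k+1)^2:
  a_1 = (0 - 8)(1) / 1^2 = -8/1 = -8
  a_2 = (1 - 8)(-8) / 2^2 = 56/4 = 14
  a_3 = (2 - 8)(14) / 3^2 = -84/9 = -28/3
  a_4 = (3 - 8)(-28/3) / 4^2 = (140/3)/16 = 35/12
  a_5 = (4 - 8)(35/12) / 5^2 = (-35/3)/25 = -7/15
  a_6 = (5 - 8)(-7/15) / 6^2 = (7/5)/36 = 7/180
  a_7 = (6 - 8)(7/180) / 7^2 = (-7/90)/49 = -1/630
  a_8 = (7 - 8)(-1/630) / 8^2 = (1/630)/64 = 1/40320
Hence L_8(x) = x^8/40320 - x^7/630 + 7 x^6/180 - 7 x^5/15 + 35 x^4/12 - 28 x^3/3 + 14 x^2 - 8 x + 1.

L_8(x); series = x^8/40320 - x^7/630 + 7 x^6/180 - 7 x^5/15 + 35 x^4/12 - 28 x^3/3 + 14 x^2 - 8 x + 1


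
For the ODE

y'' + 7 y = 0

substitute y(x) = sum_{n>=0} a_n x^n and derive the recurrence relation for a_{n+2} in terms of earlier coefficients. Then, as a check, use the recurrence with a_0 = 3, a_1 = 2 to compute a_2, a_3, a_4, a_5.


Substitute y = sum_n a_n x^n into y'' + (const) y = 0.
y''(x) = sum_{n>=0} (n+2)(n+1) a_{n+2} x^n.
The ODE becomes sum_n [(n+2)(n+1) a_{n+2} + 7 a_n] x^n = 0.
Setting each coefficient to zero gives the recurrence:
  (n+2)(n+1) a_{n+2} + 7 a_n = 0,
  a_{n+2} = -7 / ((n+1)(n+2)) a_n.

Check with a_0 = 3, a_1 = 2 (apply the recurrence for n = 0, 1, 2, 3): a_0 = 3, a_1 = 2, a_2 = -21/2, a_3 = -7/3, a_4 = 49/8, a_5 = 49/60.

a_{n+2} = -7/((n+1)(n+2)) * a_n; check: a_0 = 3, a_1 = 2, a_2 = -21/2, a_3 = -7/3, a_4 = 49/8, a_5 = 49/60


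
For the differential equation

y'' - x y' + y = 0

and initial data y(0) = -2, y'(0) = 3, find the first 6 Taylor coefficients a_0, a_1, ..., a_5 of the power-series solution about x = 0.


Ansatz: y(x) = sum_{n>=0} a_n x^n, so y'(x) = sum_{n>=1} n a_n x^(n-1) and y''(x) = sum_{n>=2} n(n-1) a_n x^(n-2).
Substitute into P(x) y'' + Q(x) y' + R(x) y = 0 with P(x) = 1, Q(x) = -x, R(x) = 1, and match powers of x.
Initial conditions: a_0 = -2, a_1 = 3.
Setting the coefficient of each power of x to zero and solving order by order (substituting the coefficients already found):
  x^0: 2 a_2 + a_0 = 0  ->  2 a_2 = -a_0 = 2  ->  a_2 = 1
  x^1: 6 a_3 = 0  ->  a_3 = 0
  x^2: 12 a_4 - a_2 = 0  ->  12 a_4 = a_2 = 1  ->  a_4 = 1/12
  x^3: 20 a_5 - 2 a_3 = 0  ->  20 a_5 = 2 a_3 = 0  ->  a_5 = 0
Truncated series: y(x) = -2 + 3 x + x^2 + (1/12) x^4 + O(x^6).

a_0 = -2; a_1 = 3; a_2 = 1; a_3 = 0; a_4 = 1/12; a_5 = 0


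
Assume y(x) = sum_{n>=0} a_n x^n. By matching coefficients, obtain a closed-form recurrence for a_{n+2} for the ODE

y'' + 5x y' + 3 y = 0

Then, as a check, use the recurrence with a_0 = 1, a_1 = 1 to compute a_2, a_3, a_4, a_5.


Substitute y = sum_n a_n x^n.
y''(x) has coefficient (n+2)(n+1) a_{n+2} at x^n;
5 x y'(x) has coefficient 5 n a_n at x^n (shift);
3 y(x) has coefficient 3 a_n at x^n.
Matching x^n: (n+2)(n+1) a_{n+2} + (5n + 3) a_n = 0.
Thus a_{n+2} = (-5n - 3) / ((n+1)(n+2)) * a_n.

Check with a_0 = 1, a_1 = 1 (apply the recurrence for n = 0, 1, 2, 3): a_0 = 1, a_1 = 1, a_2 = -3/2, a_3 = -4/3, a_4 = 13/8, a_5 = 6/5.

a_(n+2) = (-5n - 3) / ((n+1)(n+2)) * a_n; check: a_0 = 1, a_1 = 1, a_2 = -3/2, a_3 = -4/3, a_4 = 13/8, a_5 = 6/5


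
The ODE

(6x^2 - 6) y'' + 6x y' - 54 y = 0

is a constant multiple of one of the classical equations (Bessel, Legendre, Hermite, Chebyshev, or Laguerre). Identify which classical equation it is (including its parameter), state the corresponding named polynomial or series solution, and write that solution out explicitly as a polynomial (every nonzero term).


All three coefficients share the factor -6; dividing through by -6 gives  (1 - x^2) y'' - x y' + 9 y = 0.
This matches the Chebyshev equation (1 - x^2) y'' - x y' + n^2 y = 0 (note the -x y' term, not -2x y') with n^2 = 9, so n = 3; the polynomial solution is T_3(x).
With y = sum_k a_k x^k, matching x^k gives (k+2)(k+1) a_{k+2} = (k^2 - n^2) a_k = (k - 3)(k + 3) a_k. The right side vanishes at k = 3, so the series with the parity of 3 terminates at degree 3.
Standard normalization: leading coefficient of T_n is 2^(n-1), so a_3 = 2^2 = 4. Work downward with a_k = (k+1)(k+2) a_{k+2} / ((k - 3)(k + 3)):
  a_1 = (2)(3)(4) / ((1 - 3)(1 + 3)) = 24/(-8) = -3
Hence T_3(x) = 4 x^3 - 3 x.

T_3(x); series = 4 x^3 - 3 x


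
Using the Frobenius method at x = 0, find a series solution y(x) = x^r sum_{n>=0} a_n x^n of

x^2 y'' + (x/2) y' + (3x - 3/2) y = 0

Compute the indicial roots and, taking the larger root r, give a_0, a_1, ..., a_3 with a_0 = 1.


Write in Frobenius form y'' + (p(x)/x) y' + (q(x)/x^2) y = 0:
  p(x) = 1/2,  q(x) = 3x - 3/2.
Indicial equation: r(r-1) + (1/2) r + (-3/2) = 0 -> roots r_1 = 3/2, r_2 = -1.
Take r = r_1 = 3/2. Let y(x) = x^r sum_{n>=0} a_n x^n with a_0 = 1.
Substitute y = x^r sum a_n x^n and match x^{r+n}. The recurrence is
  D(n) a_n + 3 a_{n-1} = 0,  where D(n) = (r+n)(r+n-1) + (1/2)(r+n) + (-3/2).
  a_n = -3 / D(n) * a_{n-1}.
Since the indicial polynomial factors as (r - r_1)(r - r_2), D(n) = (r_1 + n - r_1)(r_1 + n - r_2) = n(n + 5/2).
Evaluating step by step (a_0 = 1):
  n = 1: D(1) = 1(1 + 5/2) = 7/2; numerator = -3(1) = -3; a_1 = (-3)/(7/2) = -6/7
  n = 2: D(2) = 2(2 + 5/2) = 9; numerator = -3(-6/7) = 18/7; a_2 = (18/7)/(9) = 2/7
  n = 3: D(3) = 3(3 + 5/2) = 33/2; numerator = -3(2/7) = -6/7; a_3 = (-6/7)/(33/2) = -4/77

r = 3/2; a_0 = 1; a_1 = -6/7; a_2 = 2/7; a_3 = -4/77


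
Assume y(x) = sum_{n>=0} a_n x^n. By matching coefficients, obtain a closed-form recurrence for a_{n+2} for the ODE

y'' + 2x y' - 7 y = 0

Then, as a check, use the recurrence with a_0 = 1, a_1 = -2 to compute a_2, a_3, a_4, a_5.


Substitute y = sum_n a_n x^n.
y''(x) has coefficient (n+2)(n+1) a_{n+2} at x^n;
2 x y'(x) has coefficient 2 n a_n at x^n (shift);
-7 y(x) has coefficient -7 a_n at x^n.
Matching x^n: (n+2)(n+1) a_{n+2} + (2n - 7) a_n = 0.
Thus a_{n+2} = (-2n + 7) / ((n+1)(n+2)) * a_n.

Check with a_0 = 1, a_1 = -2 (apply the recurrence for n = 0, 1, 2, 3): a_0 = 1, a_1 = -2, a_2 = 7/2, a_3 = -5/3, a_4 = 7/8, a_5 = -1/12.

a_(n+2) = (-2n + 7) / ((n+1)(n+2)) * a_n; check: a_0 = 1, a_1 = -2, a_2 = 7/2, a_3 = -5/3, a_4 = 7/8, a_5 = -1/12


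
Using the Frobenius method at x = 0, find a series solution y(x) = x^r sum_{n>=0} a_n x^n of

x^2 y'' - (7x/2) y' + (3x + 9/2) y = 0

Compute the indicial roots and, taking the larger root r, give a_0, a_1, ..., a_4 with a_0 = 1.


Write in Frobenius form y'' + (p(x)/x) y' + (q(x)/x^2) y = 0:
  p(x) = -7/2,  q(x) = 3x + 9/2.
Indicial equation: r(r-1) + (-7/2) r + (9/2) = 0 -> roots r_1 = 3, r_2 = 3/2.
Take r = r_1 = 3. Let y(x) = x^r sum_{n>=0} a_n x^n with a_0 = 1.
Substitute y = x^r sum a_n x^n and match x^{r+n}. The recurrence is
  D(n) a_n + 3 a_{n-1} = 0,  where D(n) = (r+n)(r+n-1) + (-7/2)(r+n) + (9/2).
  a_n = -3 / D(n) * a_{n-1}.
Since the indicial polynomial factors as (r - r_1)(r - r_2), D(n) = (r_1 + n - r_1)(r_1 + n - r_2) = n(n + 3/2).
Evaluating step by step (a_0 = 1):
  n = 1: D(1) = 1(1 + 3/2) = 5/2; numerator = -3(1) = -3; a_1 = (-3)/(5/2) = -6/5
  n = 2: D(2) = 2(2 + 3/2) = 7; numerator = -3(-6/5) = 18/5; a_2 = (18/5)/(7) = 18/35
  n = 3: D(3) = 3(3 + 3/2) = 27/2; numerator = -3(18/35) = -54/35; a_3 = (-54/35)/(27/2) = -4/35
  n = 4: D(4) = 4(4 + 3/2) = 22; numerator = -3(-4/35) = 12/35; a_4 = (12/35)/(22) = 6/385

r = 3; a_0 = 1; a_1 = -6/5; a_2 = 18/35; a_3 = -4/35; a_4 = 6/385


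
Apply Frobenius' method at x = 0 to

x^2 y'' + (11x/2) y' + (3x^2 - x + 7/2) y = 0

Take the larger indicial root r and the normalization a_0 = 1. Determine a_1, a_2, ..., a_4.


Write in Frobenius form y'' + (p(x)/x) y' + (q(x)/x^2) y = 0:
  p(x) = 11/2,  q(x) = 3x^2 - x + 7/2.
Indicial equation: r(r-1) + (11/2) r + (7/2) = 0 -> roots r_1 = -1, r_2 = -7/2.
Take r = r_1 = -1. Let y(x) = x^r sum_{n>=0} a_n x^n with a_0 = 1.
Substitute y = x^r sum a_n x^n and match x^{r+n}. The recurrence is
  D(n) a_n - 1 a_{n-1} + 3 a_{n-2} = 0,  where D(n) = (r+n)(r+n-1) + (11/2)(r+n) + (7/2).
  a_n = [1 a_{n-1} - 3 a_{n-2}] / D(n).
Since the indicial polynomial factors as (r - r_1)(r - r_2), D(n) = (r_1 + n - r_1)(r_1 + n - r_2) = n(n + 5/2).
Evaluating step by step (a_0 = 1):
  n = 1: D(1) = 1(1 + 5/2) = 7/2; numerator = 1(1) = 1; a_1 = (1)/(7/2) = 2/7
  n = 2: D(2) = 2(2 + 5/2) = 9; numerator = 1(2/7) - 3(1) = -19/7; a_2 = (-19/7)/(9) = -19/63
  n = 3: D(3) = 3(3 + 5/2) = 33/2; numerator = 1(-19/63) - 3(2/7) = -73/63; a_3 = (-73/63)/(33/2) = -146/2079
  n = 4: D(4) = 4(4 + 5/2) = 26; numerator = 1(-146/2079) - 3(-19/63) = 1735/2079; a_4 = (1735/2079)/(26) = 1735/54054

r = -1; a_0 = 1; a_1 = 2/7; a_2 = -19/63; a_3 = -146/2079; a_4 = 1735/54054


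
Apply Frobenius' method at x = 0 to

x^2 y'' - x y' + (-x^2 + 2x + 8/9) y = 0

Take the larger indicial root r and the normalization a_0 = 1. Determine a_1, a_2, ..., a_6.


Write in Frobenius form y'' + (p(x)/x) y' + (q(x)/x^2) y = 0:
  p(x) = -1,  q(x) = -x^2 + 2x + 8/9.
Indicial equation: r(r-1) + (-1) r + (8/9) = 0 -> roots r_1 = 4/3, r_2 = 2/3.
Take r = r_1 = 4/3. Let y(x) = x^r sum_{n>=0} a_n x^n with a_0 = 1.
Substitute y = x^r sum a_n x^n and match x^{r+n}. The recurrence is
  D(n) a_n + 2 a_{n-1} - 1 a_{n-2} = 0,  where D(n) = (r+n)(r+n-1) + (-1)(r+n) + (8/9).
  a_n = [-2 a_{n-1} + 1 a_{n-2}] / D(n).
Since the indicial polynomial factors as (r - r_1)(r - r_2), D(n) = (r_1 + n - r_1)(r_1 + n - r_2) = n(n + 2/3).
Evaluating step by step (a_0 = 1):
  n = 1: D(1) = 1(1 + 2/3) = 5/3; numerator = -2(1) = -2; a_1 = (-2)/(5/3) = -6/5
  n = 2: D(2) = 2(2 + 2/3) = 16/3; numerator = -2(-6/5) + 1(1) = 17/5; a_2 = (17/5)/(16/3) = 51/80
  n = 3: D(3) = 3(3 + 2/3) = 11; numerator = -2(51/80) + 1(-6/5) = -99/40; a_3 = (-99/40)/(11) = -9/40
  n = 4: D(4) = 4(4 + 2/3) = 56/3; numerator = -2(-9/40) + 1(51/80) = 87/80; a_4 = (87/80)/(56/3) = 261/4480
  n = 5: D(5) = 5(5 + 2/3) = 85/3; numerator = -2(261/4480) + 1(-9/40) = -153/448; a_5 = (-153/448)/(85/3) = -27/2240
  n = 6: D(6) = 6(6 + 2/3) = 40; numerator = -2(-27/2240) + 1(261/4480) = 369/4480; a_6 = (369/4480)/(40) = 369/179200

r = 4/3; a_0 = 1; a_1 = -6/5; a_2 = 51/80; a_3 = -9/40; a_4 = 261/4480; a_5 = -27/2240; a_6 = 369/179200


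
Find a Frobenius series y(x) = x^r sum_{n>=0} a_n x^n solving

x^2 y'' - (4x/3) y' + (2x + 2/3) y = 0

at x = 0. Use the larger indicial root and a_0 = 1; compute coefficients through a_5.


Write in Frobenius form y'' + (p(x)/x) y' + (q(x)/x^2) y = 0:
  p(x) = -4/3,  q(x) = 2x + 2/3.
Indicial equation: r(r-1) + (-4/3) r + (2/3) = 0 -> roots r_1 = 2, r_2 = 1/3.
Take r = r_1 = 2. Let y(x) = x^r sum_{n>=0} a_n x^n with a_0 = 1.
Substitute y = x^r sum a_n x^n and match x^{r+n}. The recurrence is
  D(n) a_n + 2 a_{n-1} = 0,  where D(n) = (r+n)(r+n-1) + (-4/3)(r+n) + (2/3).
  a_n = -2 / D(n) * a_{n-1}.
Since the indicial polynomial factors as (r - r_1)(r - r_2), D(n) = (r_1 + n - r_1)(r_1 + n - r_2) = n(n + 5/3).
Evaluating step by step (a_0 = 1):
  n = 1: D(1) = 1(1 + 5/3) = 8/3; numerator = -2(1) = -2; a_1 = (-2)/(8/3) = -3/4
  n = 2: D(2) = 2(2 + 5/3) = 22/3; numerator = -2(-3/4) = 3/2; a_2 = (3/2)/(22/3) = 9/44
  n = 3: D(3) = 3(3 + 5/3) = 14; numerator = -2(9/44) = -9/22; a_3 = (-9/22)/(14) = -9/308
  n = 4: D(4) = 4(4 + 5/3) = 68/3; numerator = -2(-9/308) = 9/154; a_4 = (9/154)/(68/3) = 27/10472
  n = 5: D(5) = 5(5 + 5/3) = 100/3; numerator = -2(27/10472) = -27/5236; a_5 = (-27/5236)/(100/3) = -81/523600

r = 2; a_0 = 1; a_1 = -3/4; a_2 = 9/44; a_3 = -9/308; a_4 = 27/10472; a_5 = -81/523600
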